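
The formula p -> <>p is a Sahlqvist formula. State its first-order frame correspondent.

This is frame-equivalent to □p → p (substitute ¬p for p and contrapose).
Suppose □p→p is valid. At any x set V(p)={w : Rxw}. Then □p holds at x, so p holds at x, i.e. Rxx.
The converse is a direct semantic check.
So the correspondent is reflexivity.

reflexivity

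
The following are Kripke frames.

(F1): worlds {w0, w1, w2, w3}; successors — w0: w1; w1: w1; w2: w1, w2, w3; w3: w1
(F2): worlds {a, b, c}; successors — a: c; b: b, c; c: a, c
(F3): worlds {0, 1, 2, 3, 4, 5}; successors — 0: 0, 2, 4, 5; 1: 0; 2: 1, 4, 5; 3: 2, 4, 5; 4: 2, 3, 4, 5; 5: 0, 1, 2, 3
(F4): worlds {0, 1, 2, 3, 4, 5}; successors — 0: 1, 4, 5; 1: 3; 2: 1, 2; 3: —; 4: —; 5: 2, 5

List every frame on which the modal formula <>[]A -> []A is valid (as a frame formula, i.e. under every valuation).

This is the axiom for the Euclidean property; its first-order frame correspondent is forall x forall y forall z (Rxy & Rxz -> Ryz).
(F1): fails — Rw2w1 and Rw2w2 but not Rw1w2.
(F2): fails — Rbc and Rbb but not Rcb.
(F3): fails — R04 and R00 but not R40.
(F4): fails — R01 and R01 but not R11.

none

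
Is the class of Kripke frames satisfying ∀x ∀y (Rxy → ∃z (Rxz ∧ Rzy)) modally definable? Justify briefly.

The condition is density. A defining modal formula is □□p → □p.
Suppose □□p→□p is valid. Take Rxy and set V(p)={w : xR²w}. Then □□p at x, so □p at x, so p at y, i.e. ∃z(Rxz∧Rzy).

Yes, by □□p → □p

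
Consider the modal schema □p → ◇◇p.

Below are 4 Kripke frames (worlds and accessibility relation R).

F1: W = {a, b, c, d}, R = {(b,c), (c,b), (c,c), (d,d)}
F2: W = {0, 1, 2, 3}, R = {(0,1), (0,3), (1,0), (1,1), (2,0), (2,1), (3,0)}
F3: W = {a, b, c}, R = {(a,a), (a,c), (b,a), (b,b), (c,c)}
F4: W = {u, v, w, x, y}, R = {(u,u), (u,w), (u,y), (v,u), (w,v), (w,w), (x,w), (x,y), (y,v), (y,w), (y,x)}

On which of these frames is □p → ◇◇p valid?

F3, F4

The schema corresponds to a generalized confluence (Geach) condition: ∀x ∃w (xRw ∧ xR²w).
F1: fails — at a but no w with aRw and aR²w.
F2: fails — at 3 but no w with 3Rw and 3R²w.
F3: condition met.
F4: condition met.
Valid on: F3, F4.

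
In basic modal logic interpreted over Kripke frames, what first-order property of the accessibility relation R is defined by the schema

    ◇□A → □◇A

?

Suppose ◇□A→□◇A is valid. Take Rxy, Rxz and set V(A)={w : Ryw}. Then □A at y so ◇□A at x, so □◇A at x, so ◇A at z, giving w with Rzw and Ryw.
Conversely, any frame satisfying ∀x ∀y ∀z (Rxy ∧ Rxz → ∃w (Ryw ∧ Rzw)) validates the schema.
Frame condition: ∀x ∀y ∀z (Rxy ∧ Rxz → ∃w (Ryw ∧ Rzw)).

Convergence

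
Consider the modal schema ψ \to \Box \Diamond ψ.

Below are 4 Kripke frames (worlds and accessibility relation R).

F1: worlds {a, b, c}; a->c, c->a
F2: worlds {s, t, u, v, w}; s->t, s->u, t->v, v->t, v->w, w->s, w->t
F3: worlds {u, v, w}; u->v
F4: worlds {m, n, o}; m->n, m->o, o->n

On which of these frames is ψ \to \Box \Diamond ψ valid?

Frame correspondent (Sahlqvist): \forall x \forall y (Rxy \to Ryx) — i.e. symmetry.
F1: satisfies the condition.
F2: fails — Rwt but not Rtw.
F3: fails — Ruv but not Rvu.
F4: fails — Ron but not Rno.

F1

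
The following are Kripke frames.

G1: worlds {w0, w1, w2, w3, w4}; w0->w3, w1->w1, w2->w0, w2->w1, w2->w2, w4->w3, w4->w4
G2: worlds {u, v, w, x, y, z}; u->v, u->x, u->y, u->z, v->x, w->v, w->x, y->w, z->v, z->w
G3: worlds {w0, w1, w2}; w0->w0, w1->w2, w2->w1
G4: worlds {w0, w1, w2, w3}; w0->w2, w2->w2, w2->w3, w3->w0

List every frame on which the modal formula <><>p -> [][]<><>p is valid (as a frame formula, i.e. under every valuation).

This is the axiom for a generalized confluence (Geach) condition; its first-order frame correspondent is forall x forall y forall z ((x R^2 y & x R^2 z) -> exists w (y = w & z R^2 w)).
G1: fails — w2R²w0, w2R²w0 but no w with w0=w and w0R²w.
G2: fails — uR²v, uR²v but no t with v=t and vR²t.
G3: satisfies the condition.
G4: fails — w0R²w3, w0R²w3 but no w with w3=w and w3R²w.
Valid on: G3.

G3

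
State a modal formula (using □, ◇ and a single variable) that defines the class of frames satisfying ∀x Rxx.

This is reflexivity; the standard corresponding axiom is T: □ψ → ψ.

□ψ → ψ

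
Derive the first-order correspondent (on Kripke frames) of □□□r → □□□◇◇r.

∀x ∀z (xR³z → ∃w (xR³w ∧ zR²w))

This is a Sahlqvist (Geach-type) schema ◇^0□^3r → □^3◇^2r.
Minimal-valuation argument: fix x; take any y with xR^0y and any z with xR^3z. Set V(r) to the set of worlds R-reachable from y in exactly 3 steps. Then □^3r holds at y, so the antecedent holds at x; validity forces ◇^2r at z, giving a w with zR^2w and yR^3w.
First-order correspondent: ∀x ∀z (xR³z → ∃w (xR³w ∧ zR²w)).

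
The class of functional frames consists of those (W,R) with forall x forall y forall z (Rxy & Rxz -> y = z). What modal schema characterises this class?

◇s → □s

The condition is partial functionality. The CD schema ◇s → □s defines it.
Suppose ◇s→□s is valid. Take Rxy, Rxz and set V(s)={y}. Then ◇s at x, so □s at x, so s at z, i.e. z=y.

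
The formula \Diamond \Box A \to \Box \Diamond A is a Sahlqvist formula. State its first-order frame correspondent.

convergence

Suppose ◇□A→□◇A is valid. Take Rxy, Rxz and set V(A)={w : Ryw}. Then □A at y so ◇□A at x, so □◇A at x, so ◇A at z, giving w with Rzw and Ryw.
Conversely, on a frame with convergence the schema holds at every world under every valuation.
Frame condition: \forall x \forall y \forall z (Rxy \wedge Rxz \to \exists w (Ryw \wedge Rzw)).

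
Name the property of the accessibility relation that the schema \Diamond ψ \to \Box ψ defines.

partial functionality

Suppose ◇ψ→□ψ is valid. Take Rxy, Rxz and set V(ψ)={y}. Then ◇ψ at x, so □ψ at x, so ψ at z, i.e. z=y.
Conversely, on a frame with partial functionality the schema holds at every world under every valuation.
Frame condition: \forall x \forall y \forall z (Rxy \wedge Rxz \to y = z).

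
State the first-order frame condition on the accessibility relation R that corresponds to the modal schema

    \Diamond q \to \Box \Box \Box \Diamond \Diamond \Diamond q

This is a Sahlqvist (Geach-type) schema ◇^1□^0q → □^3◇^3q.
Minimal-valuation argument: fix x; take any y with xR^1y and any z with xR^3z. Set V(q) to the set of worlds R-reachable from y in exactly 0 steps. Then □^0q holds at y, so the antecedent holds at x; validity forces ◇^3q at z, giving a w with zR^3w and yR^0w.
First-order correspondent: \forall x \forall y \forall z ((xRy \wedge x R^3 z) \to \exists w (y = w \wedge z R^3 w)).

\forall x \forall y \forall z ((xRy \wedge x R^3 z) \to \exists w (y = w \wedge z R^3 w))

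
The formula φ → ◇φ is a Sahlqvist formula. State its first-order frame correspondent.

reflexivity: ∀x Rxx

Equivalently (dual form): □φ → φ.
Suppose □φ→φ is valid. At any x set V(φ)={w : Rxw}. Then □φ holds at x, so φ holds at x, i.e. Rxx.
The converse is a direct semantic check.
Frame condition: ∀x Rxx.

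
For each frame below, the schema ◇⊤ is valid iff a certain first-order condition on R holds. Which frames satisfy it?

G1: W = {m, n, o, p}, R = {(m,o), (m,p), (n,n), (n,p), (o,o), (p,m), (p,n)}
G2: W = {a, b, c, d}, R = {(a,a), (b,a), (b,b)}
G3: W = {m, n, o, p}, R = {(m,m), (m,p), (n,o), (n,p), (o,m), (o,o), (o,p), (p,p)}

Frame correspondent (Sahlqvist): ∀x ∃y Rxy — i.e. seriality.
G1: satisfies the condition.
G2: fails — world c has no successor.
G3: satisfies the condition.

G1, G3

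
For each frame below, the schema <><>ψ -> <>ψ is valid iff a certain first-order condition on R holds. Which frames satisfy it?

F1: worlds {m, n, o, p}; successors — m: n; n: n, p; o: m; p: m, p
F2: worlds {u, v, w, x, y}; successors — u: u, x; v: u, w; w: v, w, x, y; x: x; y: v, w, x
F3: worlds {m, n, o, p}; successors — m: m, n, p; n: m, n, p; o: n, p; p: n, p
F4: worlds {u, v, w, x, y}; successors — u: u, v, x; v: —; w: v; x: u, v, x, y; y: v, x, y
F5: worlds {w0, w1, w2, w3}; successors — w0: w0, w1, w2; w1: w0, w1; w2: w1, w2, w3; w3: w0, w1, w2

none

This is the axiom for transitivity; its first-order frame correspondent is forall x forall y forall z (Rxy & Ryz -> Rxz).
F1: fails — Rom and Rmn but not Ron.
F2: fails — Rvw and Rwx but not Rvx.
F3: fails — Ron and Rnm but not Rom.
F4: fails — Ryx and Rxu but not Ryu.
F5: fails — Rw1w0 and Rw0w2 but not Rw1w2.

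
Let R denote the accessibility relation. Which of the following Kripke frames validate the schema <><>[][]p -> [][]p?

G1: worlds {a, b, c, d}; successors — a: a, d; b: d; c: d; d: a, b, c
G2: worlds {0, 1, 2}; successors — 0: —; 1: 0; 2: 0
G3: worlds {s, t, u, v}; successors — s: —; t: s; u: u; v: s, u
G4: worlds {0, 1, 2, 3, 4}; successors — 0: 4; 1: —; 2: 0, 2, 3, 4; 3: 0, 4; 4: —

Frame correspondent (Sahlqvist): forall x forall y forall z ((x R^2 y & x R^2 z) -> exists w (y R^2 w & z = w)) — i.e. a generalized confluence (Geach) condition.
G1: fails — aR²b, aR²d but no w with bR²w and d=w.
G2: satisfies the condition.
G3: satisfies the condition.
G4: fails — 2R²0, 2R²0 but no w with 0R²w and 0=w.

G2, G3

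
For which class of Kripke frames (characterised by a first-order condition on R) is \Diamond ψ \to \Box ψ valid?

Suppose ◇ψ→□ψ is valid. Take Rxy, Rxz and set V(ψ)={y}. Then ◇ψ at x, so □ψ at x, so ψ at z, i.e. z=y.
Conversely, any frame satisfying \forall x \forall y \forall z (Rxy \wedge Rxz \to y = z) validates the schema.
So the correspondent is partial functionality.

Partial functionality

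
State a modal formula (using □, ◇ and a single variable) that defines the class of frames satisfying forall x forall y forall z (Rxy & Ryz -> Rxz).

A defining formula is □ψ → □□ψ (the 4 axiom).
Suppose □ψ→□□ψ is valid. Take Rxy, Ryz and set V(ψ)={w : Rxw}. Then □ψ at x, so □□ψ at x, so □ψ at y, so ψ at z, i.e. Rxz.

□ψ → □□ψ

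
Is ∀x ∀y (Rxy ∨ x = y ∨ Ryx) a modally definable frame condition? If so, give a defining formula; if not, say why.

Any modally definable frame class is closed under disjoint unions.
Take 3 disjoint single-world reflexive frames: each is trivially connected, but their disjoint union has 3 worlds with no edge between distinct components, so it is not connected.
So the class is not modally definable.

No — not modally definable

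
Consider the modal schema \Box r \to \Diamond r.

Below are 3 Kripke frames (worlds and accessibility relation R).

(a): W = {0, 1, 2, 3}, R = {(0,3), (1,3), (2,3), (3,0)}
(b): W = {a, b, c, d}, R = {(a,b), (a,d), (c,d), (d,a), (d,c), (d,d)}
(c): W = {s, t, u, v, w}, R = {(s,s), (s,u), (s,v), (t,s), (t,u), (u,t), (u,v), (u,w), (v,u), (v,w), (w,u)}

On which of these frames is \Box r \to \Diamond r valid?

(a), (c)

Frame correspondent (Sahlqvist): \forall x \exists y Rxy — i.e. seriality.
(a): ✓.
(b): fails — world b has no successor.
(c): ✓.
Valid on: (a), (c).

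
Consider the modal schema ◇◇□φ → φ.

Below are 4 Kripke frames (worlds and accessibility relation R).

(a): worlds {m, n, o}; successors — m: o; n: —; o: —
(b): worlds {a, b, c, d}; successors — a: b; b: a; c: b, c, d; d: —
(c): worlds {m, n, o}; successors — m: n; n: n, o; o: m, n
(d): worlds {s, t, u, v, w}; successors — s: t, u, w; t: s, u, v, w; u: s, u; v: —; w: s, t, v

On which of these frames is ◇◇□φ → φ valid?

(a)

This is the axiom for a generalized confluence (Geach) condition; its first-order frame correspondent is ∀x ∀y (xR²y → ∃w (yRw ∧ x = w)).
(a): ✓.
(b): fails — aR²a but no w with aRw and a=w.
(c): fails — mR²n but no w with nRw and m=w.
(d): fails — sR²s but no w* with sRw* and s=w*.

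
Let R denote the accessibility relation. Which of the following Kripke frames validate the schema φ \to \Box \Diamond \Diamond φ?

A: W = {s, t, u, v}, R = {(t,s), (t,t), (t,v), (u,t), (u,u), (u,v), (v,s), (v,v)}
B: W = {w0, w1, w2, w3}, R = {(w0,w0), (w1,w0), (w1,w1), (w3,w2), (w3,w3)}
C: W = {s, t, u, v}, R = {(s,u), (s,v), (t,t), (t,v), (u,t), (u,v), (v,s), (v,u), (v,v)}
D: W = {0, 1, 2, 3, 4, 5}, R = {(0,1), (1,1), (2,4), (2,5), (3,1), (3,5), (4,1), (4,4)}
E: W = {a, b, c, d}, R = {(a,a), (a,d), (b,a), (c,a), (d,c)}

C

Frame correspondent (Sahlqvist): \forall x \forall z (xRz \to \exists w (x = w \wedge z R^2 w)) — i.e. a generalized confluence (Geach) condition.
A: fails — tRs but no w with t=w and sR²w.
B: fails — w1Rw0 but no w with w1=w and w0R²w.
C: satisfies the condition.
D: fails — 0R1 but no w with 0=w and 1R²w.
E: fails — bRa but no w with b=w and aR²w.
Valid on: C.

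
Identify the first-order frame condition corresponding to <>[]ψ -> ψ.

symmetry: forall x forall y (Rxy -> Ryx)

This is frame-equivalent to ψ → □◇ψ (substitute ¬ψ for ψ and contrapose).
Suppose ψ→□◇ψ is valid. Take Rxy and set V(ψ)={x}. Then ψ at x, so □◇ψ at x, so ◇ψ at y, so some z with Ryz has ψ; z=x, i.e. Ryx.
Conversely, on a frame with symmetry the schema holds at every world under every valuation.
Frame condition: forall x forall y (Rxy -> Ryx).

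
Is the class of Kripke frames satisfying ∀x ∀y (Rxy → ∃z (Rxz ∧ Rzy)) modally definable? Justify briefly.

The condition is density. A defining modal formula is □□q → □q.

Yes, by □□q → □q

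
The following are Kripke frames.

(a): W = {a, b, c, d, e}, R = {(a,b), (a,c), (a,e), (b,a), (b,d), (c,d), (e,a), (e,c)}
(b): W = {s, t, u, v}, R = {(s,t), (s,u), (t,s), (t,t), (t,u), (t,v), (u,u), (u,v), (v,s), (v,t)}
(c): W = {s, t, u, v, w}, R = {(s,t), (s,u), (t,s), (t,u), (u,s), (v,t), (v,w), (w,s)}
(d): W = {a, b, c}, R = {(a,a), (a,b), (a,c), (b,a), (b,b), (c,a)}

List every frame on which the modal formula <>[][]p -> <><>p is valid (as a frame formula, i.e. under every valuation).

The schema corresponds to a generalized confluence (Geach) condition: forall x forall y (xRy -> exists w (y R^2 w & x R^2 w)).
(a): fails — aRc but no w with cR²w and aR²w.
(b): condition met.
(c): condition met.
(d): condition met.

(b), (c), (d)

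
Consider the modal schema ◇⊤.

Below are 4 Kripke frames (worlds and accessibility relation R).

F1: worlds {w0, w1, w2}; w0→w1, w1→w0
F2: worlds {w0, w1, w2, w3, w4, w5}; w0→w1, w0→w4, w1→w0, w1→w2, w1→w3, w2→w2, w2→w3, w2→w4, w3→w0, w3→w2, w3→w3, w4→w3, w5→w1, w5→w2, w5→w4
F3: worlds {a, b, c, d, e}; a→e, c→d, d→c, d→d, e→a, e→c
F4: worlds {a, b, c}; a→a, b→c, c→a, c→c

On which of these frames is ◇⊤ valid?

This is the axiom for seriality; its first-order frame correspondent is ∀x ∃y Rxy.
F1: fails — world w2 has no successor.
F2: satisfies the condition.
F3: fails — world b has no successor.
F4: satisfies the condition.
Valid on: F2, F4.

F2, F4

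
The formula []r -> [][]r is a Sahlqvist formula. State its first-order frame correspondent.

transitivity

Suppose □r→□□r is valid. Take Rxy, Ryz and set V(r)={w : Rxw}. Then □r at x, so □□r at x, so □r at y, so r at z, i.e. Rxz.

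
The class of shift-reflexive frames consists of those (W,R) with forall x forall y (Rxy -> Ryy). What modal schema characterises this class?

The condition is shift-reflexivity. The T□ schema □(□s → s) defines it.

□(□s → s)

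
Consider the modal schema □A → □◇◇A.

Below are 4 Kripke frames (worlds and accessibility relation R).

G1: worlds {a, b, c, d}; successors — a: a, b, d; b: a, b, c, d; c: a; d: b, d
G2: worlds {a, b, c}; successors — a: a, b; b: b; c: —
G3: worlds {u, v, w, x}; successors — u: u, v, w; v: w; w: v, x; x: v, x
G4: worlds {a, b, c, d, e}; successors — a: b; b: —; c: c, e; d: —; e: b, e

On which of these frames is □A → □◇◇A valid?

G1, G2, G3

The schema corresponds to a generalized confluence (Geach) condition: ∀x ∀z (xRz → ∃w (xRw ∧ zR²w)).
G1: condition met.
G2: condition met.
G3: condition met.
G4: fails — aRb but no w with aRw and bR²w.
Valid on: G1, G2, G3.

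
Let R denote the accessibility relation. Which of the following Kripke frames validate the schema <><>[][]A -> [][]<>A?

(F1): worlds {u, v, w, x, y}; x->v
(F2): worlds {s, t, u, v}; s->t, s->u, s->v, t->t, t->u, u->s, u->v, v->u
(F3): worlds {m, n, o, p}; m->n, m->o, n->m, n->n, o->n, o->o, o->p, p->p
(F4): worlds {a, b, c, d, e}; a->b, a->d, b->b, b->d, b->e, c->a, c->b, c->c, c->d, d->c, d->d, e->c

Frame correspondent (Sahlqvist): forall x forall y forall z ((x R^2 y & x R^2 z) -> exists w (y R^2 w & zRw)) — i.e. a generalized confluence (Geach) condition.
(F1): ✓.
(F2): fails — sR²v, sR²t but no w with vR²w and tRw.
(F3): fails — mR²n, mR²p but no w with nR²w and pRw.
(F4): ✓.

(F1), (F4)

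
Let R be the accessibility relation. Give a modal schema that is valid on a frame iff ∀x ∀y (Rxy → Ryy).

This is shift-reflexivity; the standard corresponding axiom is T□: □(□p → p).
Suppose □(□p→p) is valid. Take Rxy and set V(p)={w : Ryw}. Then at y, □p holds; since □(□p→p) at x, □p→p at y, so p at y, i.e. Ryy.

□(□p → p)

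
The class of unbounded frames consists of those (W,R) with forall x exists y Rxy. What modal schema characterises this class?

The condition is seriality. The D schema □r → ◇r defines it.

□r → ◇r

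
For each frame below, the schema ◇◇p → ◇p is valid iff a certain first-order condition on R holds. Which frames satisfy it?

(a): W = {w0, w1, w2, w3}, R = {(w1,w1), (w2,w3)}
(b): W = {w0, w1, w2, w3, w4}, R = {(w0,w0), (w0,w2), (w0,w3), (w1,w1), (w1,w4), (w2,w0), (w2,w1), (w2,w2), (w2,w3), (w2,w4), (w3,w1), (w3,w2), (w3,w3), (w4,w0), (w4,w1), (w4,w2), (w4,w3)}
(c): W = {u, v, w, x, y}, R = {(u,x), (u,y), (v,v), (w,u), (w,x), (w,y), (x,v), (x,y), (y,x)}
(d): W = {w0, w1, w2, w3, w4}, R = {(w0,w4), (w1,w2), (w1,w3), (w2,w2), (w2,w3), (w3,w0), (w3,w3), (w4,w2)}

This is the axiom for transitivity; its first-order frame correspondent is ∀x ∀y ∀z (Rxy ∧ Ryz → Rxz).
(a): holds.
(b): fails — Rw3w1 and Rw1w4 but not Rw3w4.
(c): fails — Ryx and Rxy but not Ryy.
(d): fails — Rw0w4 and Rw4w2 but not Rw0w2.
Valid on: (a).

(a)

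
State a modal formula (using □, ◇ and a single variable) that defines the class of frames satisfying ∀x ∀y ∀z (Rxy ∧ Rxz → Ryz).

◇ψ → □◇ψ

The condition is the Euclidean property. The 5 schema ◇ψ → □◇ψ defines it.
Suppose ◇ψ→□◇ψ is valid. Take Rxy, Rxz and set V(ψ)={y}. Then ◇ψ at x, so □◇ψ at x, so ◇ψ at z, so some w with Rzw has ψ; w=y, i.e. Rzy. By symmetry of the argument, Ryz.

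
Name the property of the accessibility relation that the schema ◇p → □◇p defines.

the Euclidean property: ∀x ∀y ∀z (Rxy ∧ Rxz → Ryz)

Suppose ◇p→□◇p is valid. Take Rxy, Rxz and set V(p)={y}. Then ◇p at x, so □◇p at x, so ◇p at z, so some w with Rzw has p; w=y, i.e. Rzy. By symmetry of the argument, Ryz.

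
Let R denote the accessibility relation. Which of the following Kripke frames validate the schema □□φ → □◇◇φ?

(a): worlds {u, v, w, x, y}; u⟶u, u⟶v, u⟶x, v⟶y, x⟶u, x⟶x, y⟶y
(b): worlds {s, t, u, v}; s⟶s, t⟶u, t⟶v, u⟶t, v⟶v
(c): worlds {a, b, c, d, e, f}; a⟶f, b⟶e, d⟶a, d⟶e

This is the axiom for a generalized confluence (Geach) condition; its first-order frame correspondent is ∀x ∀z (xRz → ∃w (xR²w ∧ zR²w)).
(a): condition met.
(b): condition met.
(c): fails — aRf but no w with aR²w and fR²w.

(a), (b)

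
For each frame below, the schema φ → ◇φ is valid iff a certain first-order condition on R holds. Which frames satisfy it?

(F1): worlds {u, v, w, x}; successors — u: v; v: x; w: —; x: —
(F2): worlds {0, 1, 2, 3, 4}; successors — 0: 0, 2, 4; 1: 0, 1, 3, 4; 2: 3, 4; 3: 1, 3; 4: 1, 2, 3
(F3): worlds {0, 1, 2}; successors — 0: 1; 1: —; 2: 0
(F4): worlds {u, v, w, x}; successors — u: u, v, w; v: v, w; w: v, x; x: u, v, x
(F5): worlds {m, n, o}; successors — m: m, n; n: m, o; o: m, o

Frame correspondent (Sahlqvist): ∀x Rxx — i.e. reflexivity.
(F1): fails — world u does not see itself.
(F2): fails — world 2 does not see itself.
(F3): fails — world 0 does not see itself.
(F4): fails — world w does not see itself.
(F5): fails — world n does not see itself.
Valid on no frame.

none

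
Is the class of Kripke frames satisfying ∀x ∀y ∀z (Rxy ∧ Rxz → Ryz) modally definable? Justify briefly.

Yes, by ◇q → □◇q

This is a Sahlqvist condition; the 5 axiom ◇q → □◇q defines it.
Suppose ◇q→□◇q is valid. Take Rxy, Rxz and set V(q)={y}. Then ◇q at x, so □◇q at x, so ◇q at z, so some w with Rzw has q; w=y, i.e. Rzy. By symmetry of the argument, Ryz.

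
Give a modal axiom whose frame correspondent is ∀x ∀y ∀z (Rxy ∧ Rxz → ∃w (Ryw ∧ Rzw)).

This is convergence; the standard corresponding axiom is .2: ◇□p → □◇p.
Suppose ◇□p→□◇p is valid. Take Rxy, Rxz and set V(p)={w : Ryw}. Then □p at y so ◇□p at x, so □◇p at x, so ◇p at z, giving w with Rzw and Ryw.

◇□p → □◇p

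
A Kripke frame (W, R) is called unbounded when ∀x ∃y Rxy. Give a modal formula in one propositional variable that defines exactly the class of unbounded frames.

□ψ → ◇ψ

This is seriality; the standard corresponding axiom is D: □ψ → ◇ψ.
Suppose □ψ→◇ψ is valid. At any x set V(ψ)=W. Then □ψ at x, so ◇ψ at x, so x has a successor.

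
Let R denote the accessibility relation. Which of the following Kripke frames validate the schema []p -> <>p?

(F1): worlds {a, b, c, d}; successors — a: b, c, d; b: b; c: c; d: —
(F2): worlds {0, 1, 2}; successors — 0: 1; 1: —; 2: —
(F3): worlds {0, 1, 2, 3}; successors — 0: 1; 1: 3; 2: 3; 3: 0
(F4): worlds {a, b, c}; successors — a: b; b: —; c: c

(F3)

The schema corresponds to seriality: forall x exists y Rxy.
(F1): fails — world d has no successor.
(F2): fails — world 1 has no successor.
(F3): ✓.
(F4): fails — world b has no successor.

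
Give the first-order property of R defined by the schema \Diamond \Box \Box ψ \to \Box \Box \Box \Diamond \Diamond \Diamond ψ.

\forall x \forall y \forall z ((xRy \wedge x R^3 z) \to \exists w (y R^2 w \wedge z R^3 w))

This is a Sahlqvist (Geach-type) schema ◇^1□^2ψ → □^3◇^3ψ.
First-order correspondent: \forall x \forall y \forall z ((xRy \wedge x R^3 z) \to \exists w (y R^2 w \wedge z R^3 w)).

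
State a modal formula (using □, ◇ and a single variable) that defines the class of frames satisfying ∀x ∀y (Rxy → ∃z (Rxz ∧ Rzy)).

A defining formula is □□ψ → □ψ (the C4 axiom).

□□ψ → □ψ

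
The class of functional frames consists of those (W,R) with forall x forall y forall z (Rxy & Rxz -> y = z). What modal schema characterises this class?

This is partial functionality; the standard corresponding axiom is CD: ◇s → □s.
Suppose ◇s→□s is valid. Take Rxy, Rxz and set V(s)={y}. Then ◇s at x, so □s at x, so s at z, i.e. z=y.

◇s → □s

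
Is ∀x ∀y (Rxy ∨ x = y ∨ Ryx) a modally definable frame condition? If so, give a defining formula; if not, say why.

Not definable by any modal formula

If a class were modally definable it would be closed under disjoint unions (Goldblatt–Thomason).
Take 3 disjoint single-world reflexive frames: each is trivially connected, but their disjoint union has 3 worlds with no edge between distinct components, so it is not connected.
So the class is not modally definable.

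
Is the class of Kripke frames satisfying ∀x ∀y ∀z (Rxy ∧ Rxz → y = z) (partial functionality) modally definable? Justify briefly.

The condition is partial functionality. A defining modal formula is ◇p → □p.
Suppose ◇p→□p is valid. Take Rxy, Rxz and set V(p)={y}. Then ◇p at x, so □p at x, so p at z, i.e. z=y.

Definable; ◇p → □p defines it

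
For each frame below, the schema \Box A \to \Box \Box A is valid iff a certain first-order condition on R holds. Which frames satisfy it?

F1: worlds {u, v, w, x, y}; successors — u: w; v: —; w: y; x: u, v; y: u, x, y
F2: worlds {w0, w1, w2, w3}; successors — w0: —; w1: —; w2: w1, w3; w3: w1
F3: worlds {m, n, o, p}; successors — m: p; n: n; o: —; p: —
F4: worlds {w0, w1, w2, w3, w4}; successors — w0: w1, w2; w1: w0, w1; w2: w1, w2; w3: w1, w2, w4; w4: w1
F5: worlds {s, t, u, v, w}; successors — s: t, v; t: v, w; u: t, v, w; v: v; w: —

F2, F3

This is the axiom for transitivity; its first-order frame correspondent is \forall x \forall y \forall z (Rxy \wedge Ryz \to Rxz).
F1: fails — Ryx and Rxv but not Ryv.
F2: condition met.
F3: condition met.
F4: fails — Rw1w0 and Rw0w2 but not Rw1w2.
F5: fails — Rst and Rtw but not Rsw.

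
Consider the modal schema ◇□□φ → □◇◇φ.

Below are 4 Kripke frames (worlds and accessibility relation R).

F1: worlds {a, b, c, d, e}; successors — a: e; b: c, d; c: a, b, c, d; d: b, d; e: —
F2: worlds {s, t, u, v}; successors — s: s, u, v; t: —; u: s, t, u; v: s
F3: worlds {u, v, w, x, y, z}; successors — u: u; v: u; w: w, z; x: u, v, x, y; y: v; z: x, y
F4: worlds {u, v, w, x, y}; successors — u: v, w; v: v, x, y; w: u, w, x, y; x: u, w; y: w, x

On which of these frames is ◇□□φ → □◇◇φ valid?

Frame correspondent (Sahlqvist): ∀x ∀y ∀z ((xRy ∧ xRz) → ∃w (yR²w ∧ zR²w)) — i.e. a generalized confluence (Geach) condition.
F1: fails — aRe, aRe but no w with eR²w and eR²w.
F2: fails — uRs, uRt but no w with sR²w and tR²w.
F3: ✓.
F4: ✓.

F3, F4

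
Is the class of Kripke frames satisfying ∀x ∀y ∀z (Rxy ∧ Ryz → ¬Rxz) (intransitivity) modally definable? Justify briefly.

No

If a class were modally definable it would be closed under surjective bounded morphisms (Goldblatt–Thomason).
The 3-cycle (worlds 0,1,2 with 0→1→2→0) is intransitive. Mapping every world to a single reflexive point • is a surjective bounded morphism; the reflexive point is not intransitive (R••∧R•• but R••).
So no modal formula (or set of formulas) defines exactly the intransitive frames.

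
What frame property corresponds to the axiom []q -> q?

Suppose □q→q is valid. At any x set V(q)={w : Rxw}. Then □q holds at x, so q holds at x, i.e. Rxx.

reflexivity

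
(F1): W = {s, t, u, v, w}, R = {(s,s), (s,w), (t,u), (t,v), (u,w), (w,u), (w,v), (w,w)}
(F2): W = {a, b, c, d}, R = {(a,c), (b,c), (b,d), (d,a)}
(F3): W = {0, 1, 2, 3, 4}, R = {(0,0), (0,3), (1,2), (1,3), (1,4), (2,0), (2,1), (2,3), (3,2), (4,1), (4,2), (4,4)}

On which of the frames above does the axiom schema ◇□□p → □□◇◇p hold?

(F3)

The schema corresponds to a generalized confluence (Geach) condition: ∀x ∀y ∀z ((xRy ∧ xR²z) → ∃w (yR²w ∧ zR²w)).
(F1): fails — sRs, sR²v but no w* with sR²w* and vR²w*.
(F2): fails — bRc, bR²a but no w with cR²w and aR²w.
(F3): satisfies the condition.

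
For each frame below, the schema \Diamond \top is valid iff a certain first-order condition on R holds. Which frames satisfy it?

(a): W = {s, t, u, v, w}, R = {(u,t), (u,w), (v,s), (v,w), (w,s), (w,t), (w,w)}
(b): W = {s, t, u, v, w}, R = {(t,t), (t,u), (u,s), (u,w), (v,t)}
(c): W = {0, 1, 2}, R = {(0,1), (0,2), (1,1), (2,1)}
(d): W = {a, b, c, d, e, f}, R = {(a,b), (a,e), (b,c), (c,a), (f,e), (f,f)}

(c)

Frame correspondent (Sahlqvist): \forall x \exists y Rxy — i.e. seriality.
(a): fails — world s has no successor.
(b): fails — world s has no successor.
(c): holds.
(d): fails — world d has no successor.
Valid on: (c).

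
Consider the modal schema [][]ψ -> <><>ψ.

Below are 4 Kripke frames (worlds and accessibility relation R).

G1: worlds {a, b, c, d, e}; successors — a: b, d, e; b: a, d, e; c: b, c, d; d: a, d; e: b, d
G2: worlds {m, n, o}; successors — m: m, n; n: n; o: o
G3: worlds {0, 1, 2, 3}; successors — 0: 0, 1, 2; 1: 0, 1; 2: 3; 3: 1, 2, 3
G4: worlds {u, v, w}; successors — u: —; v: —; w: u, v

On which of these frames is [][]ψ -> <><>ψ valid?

The schema corresponds to a generalized confluence (Geach) condition: forall x exists w (x R^2 w & x R^2 w).
G1: condition met.
G2: condition met.
G3: condition met.
G4: fails — at u but no t with uR²t and uR²t.

G1, G2, G3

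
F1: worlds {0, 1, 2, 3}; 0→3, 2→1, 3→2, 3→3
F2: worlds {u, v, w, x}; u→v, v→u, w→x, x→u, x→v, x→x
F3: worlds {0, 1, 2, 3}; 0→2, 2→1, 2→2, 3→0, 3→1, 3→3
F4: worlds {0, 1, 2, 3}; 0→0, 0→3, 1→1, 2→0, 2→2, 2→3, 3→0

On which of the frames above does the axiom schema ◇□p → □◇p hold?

This is the axiom for convergence; its first-order frame correspondent is ∀x ∀y ∀z (Rxy ∧ Rxz → ∃w (Ryw ∧ Rzw)).
F1: fails — R21 and R21 but 1 and 1 have no common successor.
F2: fails — Rxu and Rxv but u and v have no common successor.
F3: fails — R22 and R21 but 2 and 1 have no common successor.
F4: condition met.

F4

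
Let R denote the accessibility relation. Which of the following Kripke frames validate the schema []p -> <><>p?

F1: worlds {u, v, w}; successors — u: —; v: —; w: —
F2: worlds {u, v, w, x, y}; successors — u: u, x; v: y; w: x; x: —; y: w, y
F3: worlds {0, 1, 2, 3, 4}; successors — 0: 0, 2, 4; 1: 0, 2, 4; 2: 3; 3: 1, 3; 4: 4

Frame correspondent (Sahlqvist): forall x exists w (xRw & x R^2 w) — i.e. a generalized confluence (Geach) condition.
F1: fails — at u but no t with uRt and uR²t.
F2: fails — at w but no t with wRt and wR²t.
F3: holds.

F3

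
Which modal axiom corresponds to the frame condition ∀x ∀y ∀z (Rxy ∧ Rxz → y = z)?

The condition is partial functionality. The CD schema ◇s → □s defines it.
Suppose ◇s→□s is valid. Take Rxy, Rxz and set V(s)={y}. Then ◇s at x, so □s at x, so s at z, i.e. z=y.

◇s → □s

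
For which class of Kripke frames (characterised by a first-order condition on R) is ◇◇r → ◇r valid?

Replacing r by ¬r and contraposing gives the equivalent schema □r → □□r.
Suppose □r→□□r is valid. Take Rxy, Ryz and set V(r)={w : Rxw}. Then □r at x, so □□r at x, so □r at y, so r at z, i.e. Rxz.
Conversely, any frame satisfying ∀x ∀y ∀z (Rxy ∧ Ryz → Rxz) validates the schema.
So the correspondent is transitivity.

Transitivity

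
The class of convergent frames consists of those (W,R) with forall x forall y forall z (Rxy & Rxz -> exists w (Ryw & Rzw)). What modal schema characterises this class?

The condition is convergence. The .2 schema ◇□ψ → □◇ψ defines it.

◇□ψ → □◇ψ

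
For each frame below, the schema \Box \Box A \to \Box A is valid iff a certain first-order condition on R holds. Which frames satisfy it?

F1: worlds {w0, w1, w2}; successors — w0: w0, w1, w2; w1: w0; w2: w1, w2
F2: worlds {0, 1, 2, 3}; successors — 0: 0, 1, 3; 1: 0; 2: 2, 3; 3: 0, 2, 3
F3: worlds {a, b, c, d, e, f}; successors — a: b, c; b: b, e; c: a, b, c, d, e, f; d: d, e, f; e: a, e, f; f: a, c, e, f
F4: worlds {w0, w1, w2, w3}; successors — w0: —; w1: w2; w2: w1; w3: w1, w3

This is the axiom for density; its first-order frame correspondent is \forall x \forall y (Rxy \to \exists z (Rxz \wedge Rzy)).
F1: satisfies the condition.
F2: satisfies the condition.
F3: satisfies the condition.
F4: fails — Rw1w2 but no z with Rw1z and Rzw2.

F1, F2, F3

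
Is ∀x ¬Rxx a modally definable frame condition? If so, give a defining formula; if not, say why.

Modal frame validity is preserved under surjective bounded morphisms.
The 5-cycle (worlds w0,w1,w2,w3,w4 with w0→w1→w2→w3→w4→w0) is irreflexive, and the map sending every world to a single reflexive point • is a surjective bounded morphism (forth: every edge maps to (•,•); back: every world has a successor). So any modal formula valid on the 5-cycle is also valid on the reflexive point, which is not irreflexive.
So no modal formula (or set of formulas) defines exactly the irreflexive frames.

No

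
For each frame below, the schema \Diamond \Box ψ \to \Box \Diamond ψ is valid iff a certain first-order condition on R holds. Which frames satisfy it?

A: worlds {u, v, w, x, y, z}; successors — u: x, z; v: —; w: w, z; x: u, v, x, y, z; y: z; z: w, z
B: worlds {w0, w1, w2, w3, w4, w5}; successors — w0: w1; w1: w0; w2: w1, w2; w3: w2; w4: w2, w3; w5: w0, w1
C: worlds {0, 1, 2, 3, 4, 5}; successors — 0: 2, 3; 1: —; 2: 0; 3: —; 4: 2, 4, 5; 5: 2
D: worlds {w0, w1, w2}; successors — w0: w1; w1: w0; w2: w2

D

The schema corresponds to convergence: \forall x \forall y \forall z (Rxy \wedge Rxz \to \exists w (Ryw \wedge Rzw)).
A: fails — Rxz and Rxv but z and v have no common successor.
B: fails — Rw2w1 and Rw2w2 but w1 and w2 have no common successor.
C: fails — R02 and R03 but 2 and 3 have no common successor.
D: condition met.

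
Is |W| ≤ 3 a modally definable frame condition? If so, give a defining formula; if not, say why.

Any modally definable frame class is closed under disjoint unions.
Any modal formula valid on each of 4 disjoint one-world frames is valid on their disjoint union (validity is preserved under disjoint unions). Each one-world frame has |W|=1≤3, but the union has |W|=4.
So no modal formula (or set of formulas) defines exactly the |W|≤3 frames.

No — not modally definable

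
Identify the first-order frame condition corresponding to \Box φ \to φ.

This is the T axiom.
It corresponds to reflexivity: \forall x Rxx.

reflexivity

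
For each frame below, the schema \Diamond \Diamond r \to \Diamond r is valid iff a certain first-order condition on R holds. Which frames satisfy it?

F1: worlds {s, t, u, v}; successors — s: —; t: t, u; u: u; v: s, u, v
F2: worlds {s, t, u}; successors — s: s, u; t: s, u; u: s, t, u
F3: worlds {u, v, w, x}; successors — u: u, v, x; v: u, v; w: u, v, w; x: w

Frame correspondent (Sahlqvist): \forall x \forall y \forall z (Rxy \wedge Ryz \to Rxz) — i.e. transitivity.
F1: condition met.
F2: fails — Rtu and Rut but not Rtt.
F3: fails — Rxw and Rwu but not Rxu.

F1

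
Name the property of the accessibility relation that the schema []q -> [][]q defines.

This schema is the 4 axiom.
Its frame correspondent is transitivity — forall x forall y forall z (Rxy & Ryz -> Rxz).

transitivity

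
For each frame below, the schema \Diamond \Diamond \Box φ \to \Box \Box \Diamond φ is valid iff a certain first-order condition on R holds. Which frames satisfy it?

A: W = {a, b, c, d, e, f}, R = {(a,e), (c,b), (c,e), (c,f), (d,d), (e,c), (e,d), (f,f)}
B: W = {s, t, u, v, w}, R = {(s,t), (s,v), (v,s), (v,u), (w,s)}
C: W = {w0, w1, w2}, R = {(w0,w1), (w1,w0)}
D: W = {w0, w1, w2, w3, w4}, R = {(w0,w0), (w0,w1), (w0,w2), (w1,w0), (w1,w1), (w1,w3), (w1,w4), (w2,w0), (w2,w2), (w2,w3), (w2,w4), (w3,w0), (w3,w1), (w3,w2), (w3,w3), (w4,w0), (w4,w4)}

The schema corresponds to a generalized confluence (Geach) condition: \forall x \forall y \forall z ((x R^2 y \wedge x R^2 z) \to \exists w (yRw \wedge zRw)).
A: fails — aR²c, aR²d but no w with cRw and dRw.
B: fails — sR²s, sR²u but no w* with sRw* and uRw*.
C: ✓.
D: ✓.
Valid on: C, D.

C, D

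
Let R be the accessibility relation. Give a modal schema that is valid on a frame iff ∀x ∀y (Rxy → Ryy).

□(□s → s)

This is shift-reflexivity; the standard corresponding axiom is T□: □(□s → s).
Suppose □(□s→s) is valid. Take Rxy and set V(s)={w : Ryw}. Then at y, □s holds; since □(□s→s) at x, □s→s at y, so s at y, i.e. Ryy.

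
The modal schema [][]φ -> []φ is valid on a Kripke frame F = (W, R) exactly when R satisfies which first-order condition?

Density

This is the C4 axiom.
It corresponds to density: forall x forall y (Rxy -> exists z (Rxz & Rzy)).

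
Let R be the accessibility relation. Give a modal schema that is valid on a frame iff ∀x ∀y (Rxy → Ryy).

The condition is shift-reflexivity. The T□ schema □(□q → q) defines it.
Suppose □(□q→q) is valid. Take Rxy and set V(q)={w : Ryw}. Then at y, □q holds; since □(□q→q) at x, □q→q at y, so q at y, i.e. Ryy.

□(□q → q)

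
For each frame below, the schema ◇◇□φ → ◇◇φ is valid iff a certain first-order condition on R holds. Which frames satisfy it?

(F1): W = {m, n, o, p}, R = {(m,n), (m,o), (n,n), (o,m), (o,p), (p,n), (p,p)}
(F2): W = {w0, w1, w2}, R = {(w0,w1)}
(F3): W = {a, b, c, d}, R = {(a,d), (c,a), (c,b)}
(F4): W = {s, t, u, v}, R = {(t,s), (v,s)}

This is the axiom for a generalized confluence (Geach) condition; its first-order frame correspondent is ∀x ∀y (xR²y → ∃w (yRw ∧ xR²w)).
(F1): satisfies the condition.
(F2): satisfies the condition.
(F3): fails — cR²d but no w with dRw and cR²w.
(F4): satisfies the condition.

(F1), (F2), (F4)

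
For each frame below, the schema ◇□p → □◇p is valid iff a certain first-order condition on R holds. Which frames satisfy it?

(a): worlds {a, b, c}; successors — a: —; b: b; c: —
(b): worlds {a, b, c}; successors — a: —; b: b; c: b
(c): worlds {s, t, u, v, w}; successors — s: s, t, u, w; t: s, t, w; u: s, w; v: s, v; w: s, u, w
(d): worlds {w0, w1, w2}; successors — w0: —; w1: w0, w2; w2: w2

(a), (b), (c)

This is the axiom for convergence; its first-order frame correspondent is ∀x ∀y ∀z (Rxy ∧ Rxz → ∃w (Ryw ∧ Rzw)).
(a): satisfies the condition.
(b): satisfies the condition.
(c): satisfies the condition.
(d): fails — Rw1w2 and Rw1w0 but w2 and w0 have no common successor.
Valid on: (a), (b), (c).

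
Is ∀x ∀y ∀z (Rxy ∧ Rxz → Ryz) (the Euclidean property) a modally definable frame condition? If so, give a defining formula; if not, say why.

Yes — defined by ◇r → □◇r

Yes: it is the Euclidean property, defined by the 5 schema ◇r → □◇r.
Suppose ◇r→□◇r is valid. Take Rxy, Rxz and set V(r)={y}. Then ◇r at x, so □◇r at x, so ◇r at z, so some w with Rzw has r; w=y, i.e. Rzy. By symmetry of the argument, Ryz.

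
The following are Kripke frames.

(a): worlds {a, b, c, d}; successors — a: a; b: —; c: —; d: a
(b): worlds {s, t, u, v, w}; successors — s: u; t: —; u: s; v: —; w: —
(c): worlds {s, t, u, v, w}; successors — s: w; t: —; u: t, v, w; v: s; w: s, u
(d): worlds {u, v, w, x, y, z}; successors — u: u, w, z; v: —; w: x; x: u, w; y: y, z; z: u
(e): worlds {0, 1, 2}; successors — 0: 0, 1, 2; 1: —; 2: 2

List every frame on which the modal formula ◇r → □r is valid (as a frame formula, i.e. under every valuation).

(a), (b)

This is the axiom for partial functionality; its first-order frame correspondent is ∀x ∀y ∀z (Rxy ∧ Rxz → y = z).
(a): ✓.
(b): ✓.
(c): fails — u sees both t and v.
(d): fails — u sees both u and w.
(e): fails — 0 sees both 0 and 1.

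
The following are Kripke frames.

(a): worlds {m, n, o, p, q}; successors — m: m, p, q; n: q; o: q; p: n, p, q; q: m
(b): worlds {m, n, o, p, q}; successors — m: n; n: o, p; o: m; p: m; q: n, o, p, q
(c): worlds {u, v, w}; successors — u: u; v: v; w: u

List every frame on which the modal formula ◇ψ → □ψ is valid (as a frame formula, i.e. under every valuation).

Frame correspondent (Sahlqvist): ∀x ∀y ∀z (Rxy ∧ Rxz → y = z) — i.e. partial functionality.
(a): fails — m sees both m and p.
(b): fails — n sees both o and p.
(c): satisfies the condition.

(c)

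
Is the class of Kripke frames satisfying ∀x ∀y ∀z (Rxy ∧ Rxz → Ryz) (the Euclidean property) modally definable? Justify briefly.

The condition is the Euclidean property. A defining modal formula is ◇p → □◇p.
Suppose ◇p→□◇p is valid. Take Rxy, Rxz and set V(p)={y}. Then ◇p at x, so □◇p at x, so ◇p at z, so some w with Rzw has p; w=y, i.e. Rzy. By symmetry of the argument, Ryz.

Definable; ◇p → □◇p defines it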